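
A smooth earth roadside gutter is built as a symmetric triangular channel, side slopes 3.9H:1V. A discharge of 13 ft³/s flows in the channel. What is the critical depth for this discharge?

y_c = 0.929 ft

At critical depth, Q² T / (g A³) = 1, i.e. A³/T = Q²/g = 13²/32.2 = 5.248.
Try y = 1.11 ft: A³/T = 12.81 — too large.
Try y = 0.929 ft: A³/T = 5.262 — close enough.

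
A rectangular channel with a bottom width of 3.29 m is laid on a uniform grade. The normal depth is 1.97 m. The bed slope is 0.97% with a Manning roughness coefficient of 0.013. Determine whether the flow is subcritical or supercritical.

Flow area A = b·y = 3.29 × 1.97 = 6.481 m². Wetted perimeter P = b + 2y = 3.29 + 2×1.97 = 7.23 m.
Hydraulic radius R = A/P = 6.481/7.23 = 0.8964 m.
V = (1/n) R^(2/3) √S = (1/0.013) × 0.8964^(2/3) × √0.0097 = 7.044 m/s. Hydraulic depth D_h = A/T = 6.481/3.29 = 1.97 m.
Froude number Fr = V/√(g·D_h) = 7.044/√(9.81×1.97) = 1.6, which is greater than 1, so the flow is supercritical.

supercritical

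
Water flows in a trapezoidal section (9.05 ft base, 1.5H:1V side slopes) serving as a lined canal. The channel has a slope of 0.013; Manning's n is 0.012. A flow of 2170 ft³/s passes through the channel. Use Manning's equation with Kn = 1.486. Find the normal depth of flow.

y_n = 4.69 ft

Manning's equation rearranged: A R^(2/3) = nQ / (1.486·√S) = 0.012 × 2170 / (1.486 × √0.013) = 153.7.
At y = 3.68 ft: A R^(2/3) = 96.18 — too small.
At y = 5.53 ft: A R^(2/3) = 213 — too large.
At y = 4.69 ft: A R^(2/3) = 153.6 — close enough.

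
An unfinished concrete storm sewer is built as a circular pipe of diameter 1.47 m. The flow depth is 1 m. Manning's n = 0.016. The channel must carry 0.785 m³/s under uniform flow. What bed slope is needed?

For a circular section of diameter D = 1.47 m at depth y = 1 m, the central angle is θ = 2 arccos(1 − 2y/D) = 3.879 rad. Then A = (D²/8)(θ − sin θ) = 1.23 m² and P = Dθ/2 = 2.851 m.
Hydraulic radius R = A/P = 1.23/2.851 = 0.4312 m.
From Manning's equation, S = [nQ / (1 A R^(2/3))]² = [0.016 × 0.785 / (1 × 1.23 × 0.4312^(2/3))]² = 0.00032.

S = 0.00032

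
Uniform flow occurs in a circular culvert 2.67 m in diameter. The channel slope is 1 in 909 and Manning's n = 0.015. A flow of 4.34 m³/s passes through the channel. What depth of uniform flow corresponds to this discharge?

Manning's equation rearranged: A R^(2/3) = nQ / (1·√S) = 0.015 × 4.34 / (√0.0011) = 1.963.
Trying y = 1.07 m: A R^(2/3) = 1.446 — short.
Trying y = 1.27 m: A R^(2/3) = 1.963 — ≈ 1.963.

y_n = 1.27 m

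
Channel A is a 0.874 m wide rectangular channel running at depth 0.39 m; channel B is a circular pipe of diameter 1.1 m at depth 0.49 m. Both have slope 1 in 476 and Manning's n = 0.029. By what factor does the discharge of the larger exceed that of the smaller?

1.38

Channel A: Flow area A = b·y = 0.874 × 0.39 = 0.3409 m². Wetted perimeter P = b + 2y = 0.874 + 2×0.39 = 1.654 m. Hydraulic radius R = A/P = 0.3409/1.654 = 0.2061 m. Q_A = (1/0.029)·0.3409·0.2061^(2/3)·√0.002101 = 0.188 m³/s.
Channel B: For a circular section of diameter D = 1.1 m at depth y = 0.49 m, the central angle is θ = 2 arccos(1 − 2y/D) = 2.923 rad. Then A = (D²/8)(θ − sin θ) = 0.4093 m² and P = Dθ/2 = 1.608 m. Hydraulic radius R = A/P = 0.4093/1.608 = 0.2546 m. Q_B = (1/0.029)·0.4093·0.2546^(2/3)·√0.002101 = 0.2599 m³/s.
The larger discharge is 0.2599 m³/s and the smaller is 0.188 m³/s; the ratio is 1.38.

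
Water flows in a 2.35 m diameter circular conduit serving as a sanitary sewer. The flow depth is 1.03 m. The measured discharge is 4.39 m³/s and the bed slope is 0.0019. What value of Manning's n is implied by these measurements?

For a circular section of diameter D = 2.35 m at depth y = 1.03 m, the central angle is θ = 2 arccos(1 − 2y/D) = 2.894 rad. Then A = (D²/8)(θ − sin θ) = 1.829 m² and P = Dθ/2 = 3.401 m.
Hydraulic radius R = A/P = 1.829/3.401 = 0.5378 m.
Rearranging Manning's equation: n = (1/Q) A R^(2/3) S^(1/2) = (1/4.39) × 1.829 × 0.5378^(2/3) × √0.0019 = 0.012.

n = 0.012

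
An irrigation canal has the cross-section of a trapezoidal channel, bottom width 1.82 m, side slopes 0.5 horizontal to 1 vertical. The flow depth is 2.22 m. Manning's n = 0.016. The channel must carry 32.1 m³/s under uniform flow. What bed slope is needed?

With bottom width b = 1.82 m and side slope z = 0.5: A = (b + zy)y = (1.82 + 0.5×2.22)×2.22 = 6.505 m²; P = b + 2y√(1+z²) = 1.82 + 2×2.22×1.118 = 6.784 m.
Hydraulic radius R = A/P = 6.505/6.784 = 0.9588 m.
From Manning's equation, S = [nQ / (1 A R^(2/3))]² = [0.016 × 32.1 / (1 × 6.505 × 0.9588^(2/3))]² = 0.00659.

S = 0.00659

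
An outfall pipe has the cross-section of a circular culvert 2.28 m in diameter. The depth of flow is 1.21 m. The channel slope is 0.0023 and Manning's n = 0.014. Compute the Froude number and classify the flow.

For a circular section of diameter D = 2.28 m at depth y = 1.21 m, the central angle is θ = 2 arccos(1 − 2y/D) = 3.264 rad. Then A = (D²/8)(θ − sin θ) = 2.201 m² and P = Dθ/2 = 3.722 m.
Hydraulic radius R = A/P = 2.201/3.722 = 0.5914 m.
V = (1/n) R^(2/3) √S = (1/0.014) × 0.5914^(2/3) × √0.0023 = 2.414 m/s. Hydraulic depth D_h = A/T = 2.201/2.276 = 0.9671 m.
Froude number Fr = V/√(g·D_h) = 2.414/√(9.81×0.9671) = 0.784, which is less than 1, so the flow is subcritical.

subcritical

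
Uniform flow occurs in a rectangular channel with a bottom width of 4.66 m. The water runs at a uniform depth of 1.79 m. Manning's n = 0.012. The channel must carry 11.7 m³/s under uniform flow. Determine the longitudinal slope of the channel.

S = 0.000279

Flow area A = b·y = 4.66 × 1.79 = 8.341 m². Wetted perimeter P = b + 2y = 4.66 + 2×1.79 = 8.24 m.
Hydraulic radius R = A/P = 8.341/8.24 = 1.012 m.
From Manning's equation, S = [nQ / (1 A R^(2/3))]² = [0.012 × 11.7 / (1 × 8.341 × 1.012^(2/3))]² = 0.000279.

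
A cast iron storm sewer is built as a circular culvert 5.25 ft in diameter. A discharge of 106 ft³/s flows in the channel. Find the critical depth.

At critical depth, Q² T / (g A³) = 1, i.e. A³/T = Q²/g = 106²/32.2 = 348.9.
Try y = 2.27 ft: A³/T = 138.5 — low.
Try y = 3.5 ft: A³/T = 728 — high.
Try y = 2.89 ft: A³/T = 348.7 — close enough.

y_c = 2.89 ft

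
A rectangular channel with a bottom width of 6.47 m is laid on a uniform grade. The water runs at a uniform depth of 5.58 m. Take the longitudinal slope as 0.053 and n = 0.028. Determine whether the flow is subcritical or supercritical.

supercritical

Flow area A = b·y = 6.47 × 5.58 = 36.1 m². Wetted perimeter P = b + 2y = 6.47 + 2×5.58 = 17.63 m.
Hydraulic radius R = A/P = 36.1/17.63 = 2.048 m.
V = (1/n) R^(2/3) √S = (1/0.028) × 2.048^(2/3) × √0.053 = 13.26 m/s. Hydraulic depth D_h = A/T = 36.1/6.47 = 5.58 m.
Froude number Fr = V/√(g·D_h) = 13.26/√(9.81×5.58) = 1.79, which is greater than 1, so the flow is supercritical.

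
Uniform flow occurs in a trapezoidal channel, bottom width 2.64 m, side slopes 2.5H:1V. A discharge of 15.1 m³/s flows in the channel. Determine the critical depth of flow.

y_c = 1.07 m

At critical depth, Q² T / (g A³) = 1, i.e. A³/T = Q²/g = 15.1²/9.81 = 23.24.
At y = 1.25 m: A³/T = 42.09 — over.
At y = 0.734 m: A³/T = 5.616 — short.
At y = 1.07 m: A³/T = 23.02 — close enough.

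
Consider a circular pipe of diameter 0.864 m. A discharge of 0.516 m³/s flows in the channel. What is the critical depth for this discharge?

At critical depth, Q² T / (g A³) = 1, i.e. A³/T = Q²/g = 0.516²/9.81 = 0.02714.
Trying y = 0.311 m: A³/T = 0.008268 — short.
Trying y = 0.424 m: A³/T = 0.02715 — matches.

y_c = 0.424 m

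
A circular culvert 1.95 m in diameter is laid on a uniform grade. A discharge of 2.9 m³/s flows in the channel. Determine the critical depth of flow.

y_c = 0.814 m

At critical depth, Q² T / (g A³) = 1, i.e. A³/T = Q²/g = 2.9²/9.81 = 0.8573.
At y = 0.918 m: A³/T = 1.356 — over.
At y = 0.715 m: A³/T = 0.5199 — short.
At y = 0.814 m: A³/T = 0.8559 — ≈ 0.8573.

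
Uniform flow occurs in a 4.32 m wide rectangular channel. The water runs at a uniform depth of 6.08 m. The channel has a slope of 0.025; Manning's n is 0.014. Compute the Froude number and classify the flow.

Flow area A = b·y = 4.32 × 6.08 = 26.27 m². Wetted perimeter P = b + 2y = 4.32 + 2×6.08 = 16.48 m.
Hydraulic radius R = A/P = 26.27/16.48 = 1.594 m.
V = (1/n) R^(2/3) √S = (1/0.014) × 1.594^(2/3) × √0.025 = 15.41 m/s. Hydraulic depth D_h = A/T = 26.27/4.32 = 6.08 m.
Froude number Fr = V/√(g·D_h) = 15.41/√(9.81×6.08) = 2, which is greater than 1, so the flow is supercritical.

supercritical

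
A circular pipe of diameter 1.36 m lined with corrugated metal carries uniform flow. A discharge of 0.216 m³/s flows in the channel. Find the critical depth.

y_c = 0.237 m

At critical depth, Q² T / (g A³) = 1, i.e. A³/T = Q²/g = 0.216²/9.81 = 0.004756.
Trying y = 0.291 m: A³/T = 0.01059 — over.
Trying y = 0.209 m: A³/T = 0.002889 — short.
Trying y = 0.237 m: A³/T = 0.004737 — close enough.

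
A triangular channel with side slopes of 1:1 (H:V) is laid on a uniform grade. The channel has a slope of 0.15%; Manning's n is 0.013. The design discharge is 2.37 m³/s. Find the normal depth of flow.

Manning's equation rearranged: A R^(2/3) = nQ / (1·√S) = 0.013 × 2.37 / (√0.0015) = 0.7955.
Trying y = 1.51 m: A R^(2/3) = 1.501 — high.
Trying y = 1.19 m: A R^(2/3) = 0.7951 — ≈ 0.7955.

y_n = 1.19 m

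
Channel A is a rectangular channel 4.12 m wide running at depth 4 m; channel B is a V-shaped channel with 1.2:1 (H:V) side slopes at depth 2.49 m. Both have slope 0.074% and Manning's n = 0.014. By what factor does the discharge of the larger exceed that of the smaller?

Channel A: Flow area A = b·y = 4.12 × 4 = 16.48 m². Wetted perimeter P = b + 2y = 4.12 + 2×4 = 12.12 m. Hydraulic radius R = A/P = 16.48/12.12 = 1.36 m. Q_A = (1/0.014)·16.48·1.36^(2/3)·√0.00074 = 39.3 m³/s.
Channel B: For a triangular section with side slope z = 1.2: A = zy² = 1.2×2.49² = 7.44 m²; P = 2y√(1+z²) = 2×2.49×1.562 = 7.779 m. Hydraulic radius R = A/P = 7.44/7.779 = 0.9564 m. Q_B = (1/0.014)·7.44·0.9564^(2/3)·√0.00074 = 14.03 m³/s.
The larger discharge is 39.3 m³/s and the smaller is 14.03 m³/s; the ratio is 2.8.

2.8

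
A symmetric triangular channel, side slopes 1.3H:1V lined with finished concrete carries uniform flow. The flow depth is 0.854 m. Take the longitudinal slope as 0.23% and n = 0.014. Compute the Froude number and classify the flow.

For a triangular section with side slope z = 1.3: A = zy² = 1.3×0.854² = 0.9481 m²; P = 2y√(1+z²) = 2×0.854×1.64 = 2.801 m.
Hydraulic radius R = A/P = 0.9481/2.801 = 0.3385 m.
V = (1/n) R^(2/3) √S = (1/0.014) × 0.3385^(2/3) × √0.0023 = 1.664 m/s. Hydraulic depth D_h = A/T = 0.9481/2.22 = 0.427 m.
Froude number Fr = V/√(g·D_h) = 1.664/√(9.81×0.427) = 0.813, which is less than 1, so the flow is subcritical.

subcritical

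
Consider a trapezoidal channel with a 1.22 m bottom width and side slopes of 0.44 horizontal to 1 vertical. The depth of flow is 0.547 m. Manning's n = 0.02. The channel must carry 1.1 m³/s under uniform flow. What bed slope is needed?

With bottom width b = 1.22 m and side slope z = 0.44: A = (b + zy)y = (1.22 + 0.44×0.547)×0.547 = 0.799 m²; P = b + 2y√(1+z²) = 1.22 + 2×0.547×1.093 = 2.415 m.
Hydraulic radius R = A/P = 0.799/2.415 = 0.3308 m.
From Manning's equation, S = [nQ / (1 A R^(2/3))]² = [0.02 × 1.1 / (1 × 0.799 × 0.3308^(2/3))]² = 0.00331.

S = 0.00331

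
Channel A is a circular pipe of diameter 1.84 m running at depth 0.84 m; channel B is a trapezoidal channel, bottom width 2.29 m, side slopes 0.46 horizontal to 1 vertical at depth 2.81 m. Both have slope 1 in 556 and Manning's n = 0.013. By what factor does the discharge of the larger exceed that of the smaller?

16.7

Channel A: For a circular section of diameter D = 1.84 m at depth y = 0.84 m, the central angle is θ = 2 arccos(1 − 2y/D) = 2.967 rad. Then A = (D²/8)(θ − sin θ) = 1.183 m² and P = Dθ/2 = 2.73 m. Hydraulic radius R = A/P = 1.183/2.73 = 0.4331 m. Q_A = (1/0.013)·1.183·0.4331^(2/3)·√0.001799 = 2.208 m³/s.
Channel B: With bottom width b = 2.29 m and side slope z = 0.46: A = (b + zy)y = (2.29 + 0.46×2.81)×2.81 = 10.07 m²; P = b + 2y√(1+z²) = 2.29 + 2×2.81×1.101 = 8.476 m. Hydraulic radius R = A/P = 10.07/8.476 = 1.188 m. Q_B = (1/0.013)·10.07·1.188^(2/3)·√0.001799 = 36.83 m³/s.
The larger discharge is 36.83 m³/s and the smaller is 2.208 m³/s; the ratio is 16.7.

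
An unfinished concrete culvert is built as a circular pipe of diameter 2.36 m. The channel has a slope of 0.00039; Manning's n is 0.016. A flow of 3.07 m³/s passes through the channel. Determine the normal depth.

y_n = 1.61 m

Manning's equation rearranged: A R^(2/3) = nQ / (1·√S) = 0.016 × 3.07 / (√0.00039) = 2.487.
Trying y = 2.05 m: A R^(2/3) = 3.219 — over.
Trying y = 1.25 m: A R^(2/3) = 1.695 — short.
Trying y = 1.61 m: A R^(2/3) = 2.49 — close enough.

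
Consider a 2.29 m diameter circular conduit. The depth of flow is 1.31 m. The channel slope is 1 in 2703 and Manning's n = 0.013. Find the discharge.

For a circular section of diameter D = 2.29 m at depth y = 1.31 m, the central angle is θ = 2 arccos(1 − 2y/D) = 3.431 rad. Then A = (D²/8)(θ − sin θ) = 2.436 m² and P = Dθ/2 = 3.928 m.
Hydraulic radius R = A/P = 2.436/3.928 = 0.6201 m.
Manning's equation: Q = (1/n) A R^(2/3) S^(1/2) = (1/0.013) × 2.436 × 0.6201^(2/3) × 0.00037^(1/2) = 2.62 m³/s.

Q = 2.62 m³/s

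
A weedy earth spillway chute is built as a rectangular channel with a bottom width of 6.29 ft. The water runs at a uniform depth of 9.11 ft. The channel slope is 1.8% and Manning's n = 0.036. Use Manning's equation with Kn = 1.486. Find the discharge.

Q = 559 ft³/s

Flow area A = b·y = 6.29 × 9.11 = 57.3 ft². Wetted perimeter P = b + 2y = 6.29 + 2×9.11 = 24.51 ft.
Hydraulic radius R = A/P = 57.3/24.51 = 2.338 ft.
Manning's equation: Q = (1.486/n) A R^(2/3) S^(1/2) = (1.486/0.036) × 57.3 × 2.338^(2/3) × 0.018^(1/2) = 559 ft³/s.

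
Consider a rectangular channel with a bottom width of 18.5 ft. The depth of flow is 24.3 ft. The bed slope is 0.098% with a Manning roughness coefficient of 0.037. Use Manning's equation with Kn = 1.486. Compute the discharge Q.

Q = 2010 ft³/s

Flow area A = b·y = 18.5 × 24.3 = 449.6 ft². Wetted perimeter P = b + 2y = 18.5 + 2×24.3 = 67.1 ft.
Hydraulic radius R = A/P = 449.6/67.1 = 6.7 ft.
Manning's equation: Q = (1.486/n) A R^(2/3) S^(1/2) = (1.486/0.037) × 449.6 × 6.7^(2/3) × 0.00098^(1/2) = 2010 ft³/s.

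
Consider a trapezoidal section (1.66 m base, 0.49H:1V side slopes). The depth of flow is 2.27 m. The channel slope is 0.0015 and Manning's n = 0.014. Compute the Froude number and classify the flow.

subcritical

With bottom width b = 1.66 m and side slope z = 0.49: A = (b + zy)y = (1.66 + 0.49×2.27)×2.27 = 6.293 m²; P = b + 2y√(1+z²) = 1.66 + 2×2.27×1.114 = 6.716 m.
Hydraulic radius R = A/P = 6.293/6.716 = 0.9371 m.
V = (1/n) R^(2/3) √S = (1/0.014) × 0.9371^(2/3) × √0.0015 = 2.649 m/s. Hydraulic depth D_h = A/T = 6.293/3.885 = 1.62 m.
Froude number Fr = V/√(g·D_h) = 2.649/√(9.81×1.62) = 0.665, which is less than 1, so the flow is subcritical.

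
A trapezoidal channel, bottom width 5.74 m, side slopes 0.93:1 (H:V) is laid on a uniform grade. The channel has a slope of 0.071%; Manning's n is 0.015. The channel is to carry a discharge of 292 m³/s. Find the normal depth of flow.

y_n = 6.42 m

Manning's equation rearranged: A R^(2/3) = nQ / (1·√S) = 0.015 × 292 / (√0.00071) = 164.4.
At y = 5.2 m: A R^(2/3) = 108.1 — low.
At y = 7.54 m: A R^(2/3) = 228 — high.
At y = 6.42 m: A R^(2/3) = 164.3 — ≈ 164.4.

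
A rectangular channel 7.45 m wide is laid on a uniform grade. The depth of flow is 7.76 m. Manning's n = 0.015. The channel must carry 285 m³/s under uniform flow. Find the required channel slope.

Flow area A = b·y = 7.45 × 7.76 = 57.81 m². Wetted perimeter P = b + 2y = 7.45 + 2×7.76 = 22.97 m.
Hydraulic radius R = A/P = 57.81/22.97 = 2.517 m.
From Manning's equation, S = [nQ / (1 A R^(2/3))]² = [0.015 × 285 / (1 × 57.81 × 2.517^(2/3))]² = 0.0016.

S = 0.0016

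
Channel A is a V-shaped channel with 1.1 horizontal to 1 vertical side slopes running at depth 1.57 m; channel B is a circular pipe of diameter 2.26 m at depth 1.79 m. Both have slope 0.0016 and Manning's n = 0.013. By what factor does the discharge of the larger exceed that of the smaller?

Channel A: For a triangular section with side slope z = 1.1: A = zy² = 1.1×1.57² = 2.711 m²; P = 2y√(1+z²) = 2×1.57×1.487 = 4.668 m. Hydraulic radius R = A/P = 2.711/4.668 = 0.5809 m. Q_A = (1/0.013)·2.711·0.5809^(2/3)·√0.0016 = 5.808 m³/s.
Channel B: For a circular section of diameter D = 2.26 m at depth y = 1.79 m, the central angle is θ = 2 arccos(1 − 2y/D) = 4.389 rad. Then A = (D²/8)(θ − sin θ) = 3.408 m² and P = Dθ/2 = 4.96 m. Hydraulic radius R = A/P = 3.408/4.96 = 0.6871 m. Q_B = (1/0.013)·3.408·0.6871^(2/3)·√0.0016 = 8.164 m³/s.
The larger discharge is 8.164 m³/s and the smaller is 5.808 m³/s; the ratio is 1.41.

1.41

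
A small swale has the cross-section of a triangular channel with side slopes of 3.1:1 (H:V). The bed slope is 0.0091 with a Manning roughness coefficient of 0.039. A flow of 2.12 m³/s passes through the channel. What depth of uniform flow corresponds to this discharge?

Manning's equation rearranged: A R^(2/3) = nQ / (1·√S) = 0.039 × 2.12 / (√0.0091) = 0.8667.
At y = 0.841 m: A R^(2/3) = 1.191 — too large.
At y = 0.747 m: A R^(2/3) = 0.868 — ≈ 0.8667.

y_n = 0.747 m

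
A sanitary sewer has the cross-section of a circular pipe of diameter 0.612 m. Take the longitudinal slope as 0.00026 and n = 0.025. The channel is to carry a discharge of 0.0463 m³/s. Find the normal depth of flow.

Manning's equation rearranged: A R^(2/3) = nQ / (1·√S) = 0.025 × 0.0463 / (√0.00026) = 0.07179.
At y = 0.474 m: A R^(2/3) = 0.07955 — too large.
At y = 0.435 m: A R^(2/3) = 0.07186 — ≈ 0.07179.

y_n = 0.435 m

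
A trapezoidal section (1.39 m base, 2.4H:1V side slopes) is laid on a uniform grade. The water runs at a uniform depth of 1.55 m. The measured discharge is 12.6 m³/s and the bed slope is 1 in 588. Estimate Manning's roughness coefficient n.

With bottom width b = 1.39 m and side slope z = 2.4: A = (b + zy)y = (1.39 + 2.4×1.55)×1.55 = 7.92 m²; P = b + 2y√(1+z²) = 1.39 + 2×1.55×2.6 = 9.45 m.
Hydraulic radius R = A/P = 7.92/9.45 = 0.8381 m.
Rearranging Manning's equation: n = (1/Q) A R^(2/3) S^(1/2) = (1/12.6) × 7.92 × 0.8381^(2/3) × √0.001701 = 0.023.

n = 0.023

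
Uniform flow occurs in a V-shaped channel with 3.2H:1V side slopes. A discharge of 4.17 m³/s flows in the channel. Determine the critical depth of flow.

y_c = 0.809 m

At critical depth, Q² T / (g A³) = 1, i.e. A³/T = Q²/g = 4.17²/9.81 = 1.773.
At y = 0.949 m: A³/T = 3.941 — too large.
At y = 0.622 m: A³/T = 0.4767 — too small.
At y = 0.809 m: A³/T = 1.774 — matches.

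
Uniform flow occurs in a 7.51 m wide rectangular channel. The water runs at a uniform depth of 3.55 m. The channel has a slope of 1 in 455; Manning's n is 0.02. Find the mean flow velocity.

V = 3.5 m/s

Flow area A = b·y = 7.51 × 3.55 = 26.66 m². Wetted perimeter P = b + 2y = 7.51 + 2×3.55 = 14.61 m.
Hydraulic radius R = A/P = 26.66/14.61 = 1.825 m.
From Manning's equation, V = (1/n) R^(2/3) S^(1/2) = (1/0.02) × 1.825^(2/3) × 0.002198^(1/2) = 3.5 m/s.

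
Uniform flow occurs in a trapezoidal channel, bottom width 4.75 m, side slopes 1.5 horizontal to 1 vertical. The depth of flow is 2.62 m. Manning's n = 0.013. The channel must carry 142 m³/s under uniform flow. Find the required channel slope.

With bottom width b = 4.75 m and side slope z = 1.5: A = (b + zy)y = (4.75 + 1.5×2.62)×2.62 = 22.74 m²; P = b + 2y√(1+z²) = 4.75 + 2×2.62×1.803 = 14.2 m.
Hydraulic radius R = A/P = 22.74/14.2 = 1.602 m.
From Manning's equation, S = [nQ / (1 A R^(2/3))]² = [0.013 × 142 / (1 × 22.74 × 1.602^(2/3))]² = 0.00352.

S = 0.00352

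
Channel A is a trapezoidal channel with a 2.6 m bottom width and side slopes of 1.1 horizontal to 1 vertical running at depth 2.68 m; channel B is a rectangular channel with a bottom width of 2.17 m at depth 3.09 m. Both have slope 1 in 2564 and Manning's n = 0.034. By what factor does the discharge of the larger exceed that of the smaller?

3.22

Channel A: With bottom width b = 2.6 m and side slope z = 1.1: A = (b + zy)y = (2.6 + 1.1×2.68)×2.68 = 14.87 m²; P = b + 2y√(1+z²) = 2.6 + 2×2.68×1.487 = 10.57 m. Hydraulic radius R = A/P = 14.87/10.57 = 1.407 m. Q_A = (1/0.034)·14.87·1.407^(2/3)·√0.00039 = 10.84 m³/s.
Channel B: Flow area A = b·y = 2.17 × 3.09 = 6.705 m². Wetted perimeter P = b + 2y = 2.17 + 2×3.09 = 8.35 m. Hydraulic radius R = A/P = 6.705/8.35 = 0.803 m. Q_B = (1/0.034)·6.705·0.803^(2/3)·√0.00039 = 3.365 m³/s.
The larger discharge is 10.84 m³/s and the smaller is 3.365 m³/s; the ratio is 3.22.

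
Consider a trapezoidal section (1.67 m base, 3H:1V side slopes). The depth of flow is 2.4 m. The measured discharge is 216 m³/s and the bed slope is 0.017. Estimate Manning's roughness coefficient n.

n = 0.015

With bottom width b = 1.67 m and side slope z = 3: A = (b + zy)y = (1.67 + 3×2.4)×2.4 = 21.29 m²; P = b + 2y√(1+z²) = 1.67 + 2×2.4×3.162 = 16.85 m.
Hydraulic radius R = A/P = 21.29/16.85 = 1.263 m.
Rearranging Manning's equation: n = (1/Q) A R^(2/3) S^(1/2) = (1/216) × 21.29 × 1.263^(2/3) × √0.017 = 0.015.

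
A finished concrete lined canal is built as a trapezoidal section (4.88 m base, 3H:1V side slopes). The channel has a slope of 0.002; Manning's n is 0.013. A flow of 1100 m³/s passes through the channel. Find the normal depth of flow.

y_n = 6.18 m

Manning's equation rearranged: A R^(2/3) = nQ / (1·√S) = 0.013 × 1100 / (√0.002) = 319.8.
Try y = 4.75 m: A R^(2/3) = 171.9 — short.
Try y = 6.18 m: A R^(2/3) = 320.3 — matches.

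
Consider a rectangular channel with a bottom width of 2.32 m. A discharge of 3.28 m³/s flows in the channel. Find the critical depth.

For a rectangular channel, critical depth y_c = (q²/g)^(1/3) where q = Q/b = 3.28/2.32 = 1.414 m²/s.
So y_c = (1.414²/9.81)^(1/3) = 0.588 m.

y_c = 0.588 m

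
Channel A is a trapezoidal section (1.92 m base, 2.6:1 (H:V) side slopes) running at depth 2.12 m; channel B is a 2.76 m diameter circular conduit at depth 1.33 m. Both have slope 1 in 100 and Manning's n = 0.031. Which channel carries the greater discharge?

channel A

Channel A: With bottom width b = 1.92 m and side slope z = 2.6: A = (b + zy)y = (1.92 + 2.6×2.12)×2.12 = 15.76 m²; P = b + 2y√(1+z²) = 1.92 + 2×2.12×2.786 = 13.73 m. Hydraulic radius R = A/P = 15.76/13.73 = 1.147 m. Q_A = (1/0.031)·15.76·1.147^(2/3)·√0.01 = 55.71 m³/s.
Channel B: For a circular section of diameter D = 2.76 m at depth y = 1.33 m, the central angle is θ = 2 arccos(1 − 2y/D) = 3.069 rad. Then A = (D²/8)(θ − sin θ) = 2.853 m² and P = Dθ/2 = 4.235 m. Hydraulic radius R = A/P = 2.853/4.235 = 0.6737 m. Q_B = (1/0.031)·2.853·0.6737^(2/3)·√0.01 = 7.074 m³/s.
Q_A = 55.71 m³/s vs Q_B = 7.074 m³/s, so channel A carries more.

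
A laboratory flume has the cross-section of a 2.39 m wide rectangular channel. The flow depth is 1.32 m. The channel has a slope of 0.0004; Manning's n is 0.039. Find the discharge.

Flow area A = b·y = 2.39 × 1.32 = 3.155 m². Wetted perimeter P = b + 2y = 2.39 + 2×1.32 = 5.03 m.
Hydraulic radius R = A/P = 3.155/5.03 = 0.6272 m.
Manning's equation: Q = (1/n) A R^(2/3) S^(1/2) = (1/0.039) × 3.155 × 0.6272^(2/3) × 0.0004^(1/2) = 1.19 m³/s.

Q = 1.19 m³/s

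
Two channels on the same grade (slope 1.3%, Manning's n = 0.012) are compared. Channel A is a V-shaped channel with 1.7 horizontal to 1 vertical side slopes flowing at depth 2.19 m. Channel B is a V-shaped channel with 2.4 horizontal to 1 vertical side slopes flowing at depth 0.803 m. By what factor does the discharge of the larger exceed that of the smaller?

Channel A: For a triangular section with side slope z = 1.7: A = zy² = 1.7×2.19² = 8.153 m²; P = 2y√(1+z²) = 2×2.19×1.972 = 8.639 m. Hydraulic radius R = A/P = 8.153/8.639 = 0.9438 m. Q_A = (1/0.012)·8.153·0.9438^(2/3)·√0.013 = 74.54 m³/s.
Channel B: For a triangular section with side slope z = 2.4: A = zy² = 2.4×0.803² = 1.548 m²; P = 2y√(1+z²) = 2×0.803×2.6 = 4.176 m. Hydraulic radius R = A/P = 1.548/4.176 = 0.3706 m. Q_B = (1/0.012)·1.548·0.3706^(2/3)·√0.013 = 7.587 m³/s.
The larger discharge is 74.54 m³/s and the smaller is 7.587 m³/s; the ratio is 9.83.

9.83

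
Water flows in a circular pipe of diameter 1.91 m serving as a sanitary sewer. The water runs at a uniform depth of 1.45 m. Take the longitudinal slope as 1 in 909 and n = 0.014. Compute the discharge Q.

Q = 3.83 m³/s

For a circular section of diameter D = 1.91 m at depth y = 1.45 m, the central angle is θ = 2 arccos(1 − 2y/D) = 4.231 rad. Then A = (D²/8)(θ − sin θ) = 2.334 m² and P = Dθ/2 = 4.041 m.
Hydraulic radius R = A/P = 2.334/4.041 = 0.5775 m.
Manning's equation: Q = (1/n) A R^(2/3) S^(1/2) = (1/0.014) × 2.334 × 0.5775^(2/3) × 0.0011^(1/2) = 3.83 m³/s.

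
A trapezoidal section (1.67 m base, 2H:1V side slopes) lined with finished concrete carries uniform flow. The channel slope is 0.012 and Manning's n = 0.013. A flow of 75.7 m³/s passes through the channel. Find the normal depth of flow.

Manning's equation rearranged: A R^(2/3) = nQ / (1·√S) = 0.013 × 75.7 / (√0.012) = 8.984.
Try y = 1.52 m: A R^(2/3) = 6.401 — short.
Try y = 2.11 m: A R^(2/3) = 13.4 — over.
Try y = 1.77 m: A R^(2/3) = 8.987 — close enough.

y_n = 1.77 m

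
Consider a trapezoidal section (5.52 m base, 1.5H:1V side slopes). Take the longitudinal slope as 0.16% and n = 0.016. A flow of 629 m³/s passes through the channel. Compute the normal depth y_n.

Manning's equation rearranged: A R^(2/3) = nQ / (1·√S) = 0.016 × 629 / (√0.0016) = 251.6.
At y = 7.73 m: A R^(2/3) = 331.3 — high.
At y = 5.58 m: A R^(2/3) = 162 — low.
At y = 6.83 m: A R^(2/3) = 251.6 — ≈ 251.6.

y_n = 6.83 m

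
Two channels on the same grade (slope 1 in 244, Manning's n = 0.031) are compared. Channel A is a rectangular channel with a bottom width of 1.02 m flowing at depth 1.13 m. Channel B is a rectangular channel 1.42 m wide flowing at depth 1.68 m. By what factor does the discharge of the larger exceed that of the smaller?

Channel A: Flow area A = b·y = 1.02 × 1.13 = 1.153 m². Wetted perimeter P = b + 2y = 1.02 + 2×1.13 = 3.28 m. Hydraulic radius R = A/P = 1.153/3.28 = 0.3514 m. Q_A = (1/0.031)·1.153·0.3514^(2/3)·√0.004098 = 1.185 m³/s.
Channel B: Flow area A = b·y = 1.42 × 1.68 = 2.386 m². Wetted perimeter P = b + 2y = 1.42 + 2×1.68 = 4.78 m. Hydraulic radius R = A/P = 2.386/4.78 = 0.4991 m. Q_B = (1/0.031)·2.386·0.4991^(2/3)·√0.004098 = 3.1 m³/s.
The larger discharge is 3.1 m³/s and the smaller is 1.185 m³/s; the ratio is 2.62.

2.62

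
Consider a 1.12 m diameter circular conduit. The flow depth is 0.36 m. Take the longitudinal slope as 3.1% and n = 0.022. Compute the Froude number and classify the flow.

For a circular section of diameter D = 1.12 m at depth y = 0.36 m, the central angle is θ = 2 arccos(1 − 2y/D) = 2.411 rad. Then A = (D²/8)(θ − sin θ) = 0.2735 m² and P = Dθ/2 = 1.35 m.
Hydraulic radius R = A/P = 0.2735/1.35 = 0.2025 m.
V = (1/n) R^(2/3) √S = (1/0.022) × 0.2025^(2/3) × √0.031 = 2.76 m/s. Hydraulic depth D_h = A/T = 0.2735/1.046 = 0.2614 m.
Froude number Fr = V/√(g·D_h) = 2.76/√(9.81×0.2614) = 1.72, which is greater than 1, so the flow is supercritical.

supercritical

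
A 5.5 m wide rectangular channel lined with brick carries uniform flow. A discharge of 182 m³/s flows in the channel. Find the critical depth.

For a rectangular channel, critical depth y_c = (q²/g)^(1/3) where q = Q/b = 182/5.5 = 33.09 m²/s.
So y_c = (33.09²/9.81)^(1/3) = 4.81 m.

y_c = 4.81 m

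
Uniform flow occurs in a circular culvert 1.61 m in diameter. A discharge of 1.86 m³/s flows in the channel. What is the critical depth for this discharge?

y_c = 0.685 m

At critical depth, Q² T / (g A³) = 1, i.e. A³/T = Q²/g = 1.86²/9.81 = 0.3527.
At y = 0.592 m: A³/T = 0.2017 — short.
At y = 0.824 m: A³/T = 0.7161 — over.
At y = 0.685 m: A³/T = 0.3533 — ≈ 0.3527.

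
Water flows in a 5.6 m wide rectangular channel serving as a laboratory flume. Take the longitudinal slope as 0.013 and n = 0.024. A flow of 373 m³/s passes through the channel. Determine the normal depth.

y_n = 8.53 m

Manning's equation rearranged: A R^(2/3) = nQ / (1·√S) = 0.024 × 373 / (√0.013) = 78.51.
Try y = 6.04 m: A R^(2/3) = 52.13 — low.
Try y = 10.7 m: A R^(2/3) = 101.9 — high.
Try y = 8.53 m: A R^(2/3) = 78.53 — matches.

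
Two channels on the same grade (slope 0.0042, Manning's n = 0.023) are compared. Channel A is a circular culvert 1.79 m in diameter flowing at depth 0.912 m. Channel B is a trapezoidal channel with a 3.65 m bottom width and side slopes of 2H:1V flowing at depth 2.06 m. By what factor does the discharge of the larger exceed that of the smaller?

Channel A: For a circular section of diameter D = 1.79 m at depth y = 0.912 m, the central angle is θ = 2 arccos(1 − 2y/D) = 3.18 rad. Then A = (D²/8)(θ − sin θ) = 1.289 m² and P = Dθ/2 = 2.846 m. Hydraulic radius R = A/P = 1.289/2.846 = 0.4528 m. Q_A = (1/0.023)·1.289·0.4528^(2/3)·√0.0042 = 2.141 m³/s.
Channel B: With bottom width b = 3.65 m and side slope z = 2: A = (b + zy)y = (3.65 + 2×2.06)×2.06 = 16.01 m²; P = b + 2y√(1+z²) = 3.65 + 2×2.06×2.236 = 12.86 m. Hydraulic radius R = A/P = 16.01/12.86 = 1.244 m. Q_B = (1/0.023)·16.01·1.244^(2/3)·√0.0042 = 52.18 m³/s.
The larger discharge is 52.18 m³/s and the smaller is 2.141 m³/s; the ratio is 24.4.

24.4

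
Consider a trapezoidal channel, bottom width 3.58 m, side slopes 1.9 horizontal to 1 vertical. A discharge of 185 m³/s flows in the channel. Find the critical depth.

At critical depth, Q² T / (g A³) = 1, i.e. A³/T = Q²/g = 185²/9.81 = 3489.
Trying y = 4.16 m: A³/T = 5624 — over.
Trying y = 3.72 m: A³/T = 3508 — close enough.

y_c = 3.72 m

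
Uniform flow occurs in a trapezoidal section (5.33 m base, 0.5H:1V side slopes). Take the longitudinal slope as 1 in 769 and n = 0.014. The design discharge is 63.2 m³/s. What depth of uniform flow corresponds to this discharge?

Manning's equation rearranged: A R^(2/3) = nQ / (1·√S) = 0.014 × 63.2 / (√0.0013) = 24.54.
Try y = 2.39 m: A R^(2/3) = 20.08 — short.
Try y = 3.44 m: A R^(2/3) = 36.71 — over.
Try y = 2.7 m: A R^(2/3) = 24.54 — close enough.

y_n = 2.7 m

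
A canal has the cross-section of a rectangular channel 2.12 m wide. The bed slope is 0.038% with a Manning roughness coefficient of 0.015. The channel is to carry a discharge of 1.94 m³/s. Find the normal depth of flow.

Manning's equation rearranged: A R^(2/3) = nQ / (1·√S) = 0.015 × 1.94 / (√0.00038) = 1.493.
At y = 0.775 m: A R^(2/3) = 0.9615 — too small.
At y = 1.35 m: A R^(2/3) = 2.022 — too large.
At y = 1.07 m: A R^(2/3) = 1.49 — matches.

y_n = 1.07 m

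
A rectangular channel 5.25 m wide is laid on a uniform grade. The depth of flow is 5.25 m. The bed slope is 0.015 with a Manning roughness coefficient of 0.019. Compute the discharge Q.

Q = 258 m³/s

Flow area A = b·y = 5.25 × 5.25 = 27.56 m². Wetted perimeter P = b + 2y = 5.25 + 2×5.25 = 15.75 m.
Hydraulic radius R = A/P = 27.56/15.75 = 1.75 m.
Manning's equation: Q = (1/n) A R^(2/3) S^(1/2) = (1/0.019) × 27.56 × 1.75^(2/3) × 0.015^(1/2) = 258 m³/s.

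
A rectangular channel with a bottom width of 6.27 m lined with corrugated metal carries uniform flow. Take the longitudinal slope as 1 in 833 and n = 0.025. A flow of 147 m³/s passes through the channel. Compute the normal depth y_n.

Manning's equation rearranged: A R^(2/3) = nQ / (1·√S) = 0.025 × 147 / (√0.0012) = 106.1.
Trying y = 8.53 m: A R^(2/3) = 92.99 — short.
Trying y = 10.5 m: A R^(2/3) = 118.5 — over.
Trying y = 9.54 m: A R^(2/3) = 106 — matches.

y_n = 9.54 m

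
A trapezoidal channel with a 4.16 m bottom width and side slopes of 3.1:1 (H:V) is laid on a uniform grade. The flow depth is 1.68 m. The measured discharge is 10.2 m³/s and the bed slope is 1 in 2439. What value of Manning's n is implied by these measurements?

n = 0.0321

With bottom width b = 4.16 m and side slope z = 3.1: A = (b + zy)y = (4.16 + 3.1×1.68)×1.68 = 15.74 m²; P = b + 2y√(1+z²) = 4.16 + 2×1.68×3.257 = 15.1 m.
Hydraulic radius R = A/P = 15.74/15.1 = 1.042 m.
Rearranging Manning's equation: n = (1/Q) A R^(2/3) S^(1/2) = (1/10.2) × 15.74 × 1.042^(2/3) × √0.00041 = 0.0321.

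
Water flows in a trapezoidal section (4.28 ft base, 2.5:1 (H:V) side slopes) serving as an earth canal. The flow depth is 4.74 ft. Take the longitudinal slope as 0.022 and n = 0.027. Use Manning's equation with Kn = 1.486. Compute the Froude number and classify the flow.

supercritical

With bottom width b = 4.28 ft and side slope z = 2.5: A = (b + zy)y = (4.28 + 2.5×4.74)×4.74 = 76.46 ft²; P = b + 2y√(1+z²) = 4.28 + 2×4.74×2.693 = 29.81 ft.
Hydraulic radius R = A/P = 76.46/29.81 = 2.565 ft.
V = (1.486/n) R^(2/3) √S = (1.486/0.027) × 2.565^(2/3) × √0.022 = 15.3 ft/s. Hydraulic depth D_h = A/T = 76.46/27.98 = 2.733 ft.
Froude number Fr = V/√(g·D_h) = 15.3/√(32.2×2.733) = 1.63, which is greater than 1, so the flow is supercritical.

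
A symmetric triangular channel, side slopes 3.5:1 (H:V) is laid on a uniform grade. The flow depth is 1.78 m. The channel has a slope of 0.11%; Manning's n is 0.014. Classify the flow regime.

For a triangular section with side slope z = 3.5: A = zy² = 3.5×1.78² = 11.09 m²; P = 2y√(1+z²) = 2×1.78×3.64 = 12.96 m.
Hydraulic radius R = A/P = 11.09/12.96 = 0.8558 m.
V = (1/n) R^(2/3) √S = (1/0.014) × 0.8558^(2/3) × √0.0011 = 2.135 m/s. Hydraulic depth D_h = A/T = 11.09/12.46 = 0.89 m.
Froude number Fr = V/√(g·D_h) = 2.135/√(9.81×0.89) = 0.723, which is less than 1, so the flow is subcritical.

subcritical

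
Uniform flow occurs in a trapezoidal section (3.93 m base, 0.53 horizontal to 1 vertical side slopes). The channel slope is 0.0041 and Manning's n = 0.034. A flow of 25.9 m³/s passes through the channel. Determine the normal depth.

y_n = 2.27 m

Manning's equation rearranged: A R^(2/3) = nQ / (1·√S) = 0.034 × 25.9 / (√0.0041) = 13.75.
At y = 1.85 m: A R^(2/3) = 9.792 — short.
At y = 2.52 m: A R^(2/3) = 16.43 — over.
At y = 2.27 m: A R^(2/3) = 13.77 — close enough.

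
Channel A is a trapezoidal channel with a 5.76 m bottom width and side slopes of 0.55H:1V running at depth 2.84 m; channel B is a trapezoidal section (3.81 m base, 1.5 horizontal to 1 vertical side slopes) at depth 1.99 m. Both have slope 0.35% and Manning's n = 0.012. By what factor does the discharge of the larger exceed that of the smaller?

1.91

Channel A: With bottom width b = 5.76 m and side slope z = 0.55: A = (b + zy)y = (5.76 + 0.55×2.84)×2.84 = 20.79 m²; P = b + 2y√(1+z²) = 5.76 + 2×2.84×1.141 = 12.24 m. Hydraulic radius R = A/P = 20.79/12.24 = 1.699 m. Q_A = (1/0.012)·20.79·1.699^(2/3)·√0.0035 = 145.9 m³/s.
Channel B: With bottom width b = 3.81 m and side slope z = 1.5: A = (b + zy)y = (3.81 + 1.5×1.99)×1.99 = 13.52 m²; P = b + 2y√(1+z²) = 3.81 + 2×1.99×1.803 = 10.99 m. Hydraulic radius R = A/P = 13.52/10.99 = 1.231 m. Q_B = (1/0.012)·13.52·1.231^(2/3)·√0.0035 = 76.57 m³/s.
The larger discharge is 145.9 m³/s and the smaller is 76.57 m³/s; the ratio is 1.91.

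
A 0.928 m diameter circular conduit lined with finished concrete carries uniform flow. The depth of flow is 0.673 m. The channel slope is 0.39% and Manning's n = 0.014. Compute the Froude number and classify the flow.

subcritical

For a circular section of diameter D = 0.928 m at depth y = 0.673 m, the central angle is θ = 2 arccos(1 − 2y/D) = 4.076 rad. Then A = (D²/8)(θ − sin θ) = 0.5254 m² and P = Dθ/2 = 1.891 m.
Hydraulic radius R = A/P = 0.5254/1.891 = 0.2778 m.
V = (1/n) R^(2/3) √S = (1/0.014) × 0.2778^(2/3) × √0.0039 = 1.899 m/s. Hydraulic depth D_h = A/T = 0.5254/0.8285 = 0.6341 m.
Froude number Fr = V/√(g·D_h) = 1.899/√(9.81×0.6341) = 0.761, which is less than 1, so the flow is subcritical.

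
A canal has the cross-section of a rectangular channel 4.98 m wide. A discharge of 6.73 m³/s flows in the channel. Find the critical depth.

For a rectangular channel, critical depth y_c = (q²/g)^(1/3) where q = Q/b = 6.73/4.98 = 1.351 m²/s.
So y_c = (1.351²/9.81)^(1/3) = 0.571 m.

y_c = 0.571 m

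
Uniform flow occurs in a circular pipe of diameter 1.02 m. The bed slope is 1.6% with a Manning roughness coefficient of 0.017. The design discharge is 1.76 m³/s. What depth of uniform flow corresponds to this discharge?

Manning's equation rearranged: A R^(2/3) = nQ / (1·√S) = 0.017 × 1.76 / (√0.016) = 0.2365.
At y = 0.498 m: A R^(2/3) = 0.1578 — too small.
At y = 0.729 m: A R^(2/3) = 0.2826 — too large.
At y = 0.641 m: A R^(2/3) = 0.2367 — close enough.

y_n = 0.641 m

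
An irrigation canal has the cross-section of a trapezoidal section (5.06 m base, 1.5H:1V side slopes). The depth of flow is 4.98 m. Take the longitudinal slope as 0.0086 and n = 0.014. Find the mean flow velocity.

V = 12.9 m/s

With bottom width b = 5.06 m and side slope z = 1.5: A = (b + zy)y = (5.06 + 1.5×4.98)×4.98 = 62.4 m²; P = b + 2y√(1+z²) = 5.06 + 2×4.98×1.803 = 23.02 m.
Hydraulic radius R = A/P = 62.4/23.02 = 2.711 m.
From Manning's equation, V = (1/n) R^(2/3) S^(1/2) = (1/0.014) × 2.711^(2/3) × 0.0086^(1/2) = 12.9 m/s.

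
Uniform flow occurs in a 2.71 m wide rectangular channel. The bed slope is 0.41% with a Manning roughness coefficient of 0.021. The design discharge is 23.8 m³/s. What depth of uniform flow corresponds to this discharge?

y_n = 3.01 m

Manning's equation rearranged: A R^(2/3) = nQ / (1·√S) = 0.021 × 23.8 / (√0.0041) = 7.806.
Trying y = 2.24 m: A R^(2/3) = 5.423 — too small.
Trying y = 3.4 m: A R^(2/3) = 9.022 — too large.
Trying y = 3.01 m: A R^(2/3) = 7.796 — close enough.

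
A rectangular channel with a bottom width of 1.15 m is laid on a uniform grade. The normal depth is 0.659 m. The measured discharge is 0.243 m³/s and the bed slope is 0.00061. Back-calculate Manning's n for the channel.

n = 0.0351

Flow area A = b·y = 1.15 × 0.659 = 0.7579 m². Wetted perimeter P = b + 2y = 1.15 + 2×0.659 = 2.468 m.
Hydraulic radius R = A/P = 0.7579/2.468 = 0.3071 m.
Rearranging Manning's equation: n = (1/Q) A R^(2/3) S^(1/2) = (1/0.243) × 0.7579 × 0.3071^(2/3) × √0.00061 = 0.0351.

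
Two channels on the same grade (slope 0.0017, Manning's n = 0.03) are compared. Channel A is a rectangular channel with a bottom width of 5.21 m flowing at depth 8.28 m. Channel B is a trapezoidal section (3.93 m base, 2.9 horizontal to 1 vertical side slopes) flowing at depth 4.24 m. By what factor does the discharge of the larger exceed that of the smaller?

1.76

Channel A: Flow area A = b·y = 5.21 × 8.28 = 43.14 m². Wetted perimeter P = b + 2y = 5.21 + 2×8.28 = 21.77 m. Hydraulic radius R = A/P = 43.14/21.77 = 1.982 m. Q_A = (1/0.03)·43.14·1.982^(2/3)·√0.0017 = 93.54 m³/s.
Channel B: With bottom width b = 3.93 m and side slope z = 2.9: A = (b + zy)y = (3.93 + 2.9×4.24)×4.24 = 68.8 m²; P = b + 2y√(1+z²) = 3.93 + 2×4.24×3.068 = 29.94 m. Hydraulic radius R = A/P = 68.8/29.94 = 2.298 m. Q_B = (1/0.03)·68.8·2.298^(2/3)·√0.0017 = 164.6 m³/s.
The larger discharge is 164.6 m³/s and the smaller is 93.54 m³/s; the ratio is 1.76.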